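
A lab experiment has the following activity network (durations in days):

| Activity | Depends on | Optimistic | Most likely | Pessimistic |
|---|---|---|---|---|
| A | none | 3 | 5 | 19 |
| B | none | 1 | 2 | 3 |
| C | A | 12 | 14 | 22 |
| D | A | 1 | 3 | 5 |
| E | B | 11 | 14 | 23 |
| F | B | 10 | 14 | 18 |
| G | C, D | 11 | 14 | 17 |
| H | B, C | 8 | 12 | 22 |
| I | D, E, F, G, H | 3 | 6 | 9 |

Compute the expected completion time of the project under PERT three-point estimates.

42 days

te_A = (3 + 4·5 + 19)/6 = 42/6 = 7
te_B = (1 + 4·2 + 3)/6 = 12/6 = 2
te_C = (12 + 4·14 + 22)/6 = 90/6 = 15
te_D = (1 + 4·3 + 5)/6 = 18/6 = 3
te_E = (11 + 4·14 + 23)/6 = 90/6 = 15
te_F = (10 + 4·14 + 18)/6 = 84/6 = 14
te_G = (11 + 4·14 + 17)/6 = 84/6 = 14
te_H = (8 + 4·12 + 22)/6 = 78/6 = 13
te_I = (3 + 4·6 + 9)/6 = 36/6 = 6

Forward pass:
ES_A = 0; EF_A = 7
ES_B = 0; EF_B = 2
ES_C = 7; EF_C = 7+15 = 22
ES_D = 7; EF_D = 7+3 = 10
ES_E = 2; EF_E = 2+15 = 17
ES_F = 2; EF_F = 2+14 = 16
ES_G = max(EF_C=22, EF_D=10) = 22; EF_G = 22+14 = 36
ES_H = max(EF_B=2, EF_C=22) = 22; EF_H = 22+13 = 35
ES_I = max(EF_D=10, EF_E=17, EF_F=16, EF_G=36, EF_H=35) = 36; EF_I = 36+6 = 42
Expected project duration μ = 42 days. Critical path: A → C → G → I.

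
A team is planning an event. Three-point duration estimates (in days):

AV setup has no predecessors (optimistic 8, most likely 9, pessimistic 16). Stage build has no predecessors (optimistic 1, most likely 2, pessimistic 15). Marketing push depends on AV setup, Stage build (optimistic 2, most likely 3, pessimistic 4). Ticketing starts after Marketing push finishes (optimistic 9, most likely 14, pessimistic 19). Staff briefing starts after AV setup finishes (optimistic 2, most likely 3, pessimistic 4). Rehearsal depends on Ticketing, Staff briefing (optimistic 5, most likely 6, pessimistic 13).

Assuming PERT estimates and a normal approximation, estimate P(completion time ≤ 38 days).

te_AV setup = (8 + 4·9 + 16)/6 = 60/6 = 10; σ²_AV setup = ((16−8)/6)² = 1.778
te_Stage build = (1 + 4·2 + 15)/6 = 24/6 = 4; σ²_Stage build = ((15−1)/6)² = 5.444
te_Marketing push = (2 + 4·3 + 4)/6 = 18/6 = 3; σ²_Marketing push = ((4−2)/6)² = 0.111
te_Ticketing = (9 + 4·14 + 19)/6 = 84/6 = 14; σ²_Ticketing = ((19−9)/6)² = 2.778
te_Staff briefing = (2 + 4·3 + 4)/6 = 18/6 = 3; σ²_Staff briefing = ((4−2)/6)² = 0.111
te_Rehearsal = (5 + 4·6 + 13)/6 = 42/6 = 7; σ²_Rehearsal = ((13−5)/6)² = 1.778

Forward pass:
ES_AV setup = 0; EF_AV setup = 10
ES_Stage build = 0; EF_Stage build = 4
ES_Marketing push = max(EF_AV setup=10, EF_Stage build=4) = 10; EF_Marketing push = 10+3 = 13
ES_Ticketing = 13; EF_Ticketing = 13+14 = 27
ES_Staff briefing = 10; EF_Staff briefing = 10+3 = 13
ES_Rehearsal = max(EF_Ticketing=27, EF_Staff briefing=13) = 27; EF_Rehearsal = 27+7 = 34
Expected project duration μ = 34 days. Critical path: AV setup → Marketing push → Ticketing → Rehearsal.

Variance along critical path = 1.778 + 0.111 + 2.778 + 1.778 = 6.444; σ = √6.444 = 2.539 days.
Z = (38 − 34) / 2.539 = 1.576
P(T ≤ 38) = Φ(1.576) ≈ 0.942

0.942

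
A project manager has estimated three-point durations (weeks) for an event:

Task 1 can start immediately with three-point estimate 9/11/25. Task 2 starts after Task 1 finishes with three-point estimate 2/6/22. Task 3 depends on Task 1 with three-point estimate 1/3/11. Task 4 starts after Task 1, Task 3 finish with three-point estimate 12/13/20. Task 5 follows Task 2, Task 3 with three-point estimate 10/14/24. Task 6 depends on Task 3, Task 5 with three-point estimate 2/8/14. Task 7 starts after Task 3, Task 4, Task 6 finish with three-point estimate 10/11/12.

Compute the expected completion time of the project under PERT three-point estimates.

te_Task 1 = (9 + 4·11 + 25)/6 = 78/6 = 13
te_Task 2 = (2 + 4·6 + 22)/6 = 48/6 = 8
te_Task 3 = (1 + 4·3 + 11)/6 = 24/6 = 4
te_Task 4 = (12 + 4·13 + 20)/6 = 84/6 = 14
te_Task 5 = (10 + 4·14 + 24)/6 = 90/6 = 15
te_Task 6 = (2 + 4·8 + 14)/6 = 48/6 = 8
te_Task 7 = (10 + 4·11 + 12)/6 = 66/6 = 11

Forward pass:
ES_Task 1 = 0; EF_Task 1 = 13
ES_Task 2 = 13; EF_Task 2 = 13+8 = 21
ES_Task 3 = 13; EF_Task 3 = 13+4 = 17
ES_Task 4 = max(EF_Task 1=13, EF_Task 3=17) = 17; EF_Task 4 = 17+14 = 31
ES_Task 5 = max(EF_Task 2=21, EF_Task 3=17) = 21; EF_Task 5 = 21+15 = 36
ES_Task 6 = max(EF_Task 3=17, EF_Task 5=36) = 36; EF_Task 6 = 36+8 = 44
ES_Task 7 = max(EF_Task 3=17, EF_Task 4=31, EF_Task 6=44) = 44; EF_Task 7 = 44+11 = 55
Expected project duration μ = 55 weeks. Critical path: Task 1 → Task 2 → Task 5 → Task 6 → Task 7.

55 weeks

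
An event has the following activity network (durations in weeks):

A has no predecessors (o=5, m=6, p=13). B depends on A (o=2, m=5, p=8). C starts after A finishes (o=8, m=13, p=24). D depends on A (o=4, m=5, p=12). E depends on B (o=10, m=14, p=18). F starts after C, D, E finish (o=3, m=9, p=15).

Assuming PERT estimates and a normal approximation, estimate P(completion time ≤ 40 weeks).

0.956

te_A = (5 + 4·6 + 13)/6 = 42/6 = 7; σ²_A = ((13−5)/6)² = 1.778
te_B = (2 + 4·5 + 8)/6 = 30/6 = 5; σ²_B = ((8−2)/6)² = 1.000
te_C = (8 + 4·13 + 24)/6 = 84/6 = 14; σ²_C = ((24−8)/6)² = 7.111
te_D = (4 + 4·5 + 12)/6 = 36/6 = 6; σ²_D = ((12−4)/6)² = 1.778
te_E = (10 + 4·14 + 18)/6 = 84/6 = 14; σ²_E = ((18−10)/6)² = 1.778
te_F = (3 + 4·9 + 15)/6 = 54/6 = 9; σ²_F = ((15−3)/6)² = 4.000

Forward pass:
ES_A = 0; EF_A = 7
ES_B = 7; EF_B = 7+5 = 12
ES_C = 7; EF_C = 7+14 = 21
ES_D = 7; EF_D = 7+6 = 13
ES_E = 12; EF_E = 12+14 = 26
ES_F = max(EF_C=21, EF_D=13, EF_E=26) = 26; EF_F = 26+9 = 35
Expected project duration μ = 35 weeks. Critical path: A → B → E → F.

Variance along critical path = 1.778 + 1.000 + 1.778 + 4.000 = 8.556; σ = √8.556 = 2.925 weeks.
Z = (40 − 35) / 2.925 = 1.709
P(T ≤ 40) = Φ(1.709) ≈ 0.956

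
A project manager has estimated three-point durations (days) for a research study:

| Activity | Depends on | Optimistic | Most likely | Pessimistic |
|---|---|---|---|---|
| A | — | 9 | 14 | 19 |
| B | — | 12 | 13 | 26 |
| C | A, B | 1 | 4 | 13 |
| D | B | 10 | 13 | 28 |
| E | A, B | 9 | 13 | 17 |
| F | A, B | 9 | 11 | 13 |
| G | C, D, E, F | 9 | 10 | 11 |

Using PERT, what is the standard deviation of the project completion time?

te_A = (9 + 4·14 + 19)/6 = 84/6 = 14; σ²_A = ((19−9)/6)² = 2.778
te_B = (12 + 4·13 + 26)/6 = 90/6 = 15; σ²_B = ((26−12)/6)² = 5.444
te_C = (1 + 4·4 + 13)/6 = 30/6 = 5; σ²_C = ((13−1)/6)² = 4.000
te_D = (10 + 4·13 + 28)/6 = 90/6 = 15; σ²_D = ((28−10)/6)² = 9.000
te_E = (9 + 4·13 + 17)/6 = 78/6 = 13; σ²_E = ((17−9)/6)² = 1.778
te_F = (9 + 4·11 + 13)/6 = 66/6 = 11; σ²_F = ((13−9)/6)² = 0.444
te_G = (9 + 4·10 + 11)/6 = 60/6 = 10; σ²_G = ((11−9)/6)² = 0.111

Forward pass:
ES_A = 0; EF_A = 14
ES_B = 0; EF_B = 15
ES_C = max(EF_A=14, EF_B=15) = 15; EF_C = 15+5 = 20
ES_D = 15; EF_D = 15+15 = 30
ES_E = max(EF_A=14, EF_B=15) = 15; EF_E = 15+13 = 28
ES_F = max(EF_A=14, EF_B=15) = 15; EF_F = 15+11 = 26
ES_G = max(EF_C=20, EF_D=30, EF_E=28, EF_F=26) = 30; EF_G = 30+10 = 40
Expected project duration μ = 40 days. Critical path: B → D → G.

Variance along critical path = 5.444 + 9.000 + 0.111 = 14.556
σ = √14.556 = 3.815 days

3.82 days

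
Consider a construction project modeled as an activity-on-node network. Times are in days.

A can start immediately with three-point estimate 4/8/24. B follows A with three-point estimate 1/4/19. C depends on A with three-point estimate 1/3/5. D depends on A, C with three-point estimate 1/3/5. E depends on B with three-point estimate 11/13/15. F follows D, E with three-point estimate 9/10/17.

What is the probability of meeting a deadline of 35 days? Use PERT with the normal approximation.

0.145

te_A = (4 + 4·8 + 24)/6 = 60/6 = 10; σ²_A = ((24−4)/6)² = 11.111
te_B = (1 + 4·4 + 19)/6 = 36/6 = 6; σ²_B = ((19−1)/6)² = 9.000
te_C = (1 + 4·3 + 5)/6 = 18/6 = 3; σ²_C = ((5−1)/6)² = 0.444
te_D = (1 + 4·3 + 5)/6 = 18/6 = 3; σ²_D = ((5−1)/6)² = 0.444
te_E = (11 + 4·13 + 15)/6 = 78/6 = 13; σ²_E = ((15−11)/6)² = 0.444
te_F = (9 + 4·10 + 17)/6 = 66/6 = 11; σ²_F = ((17−9)/6)² = 1.778

Forward pass:
ES_A = 0; EF_A = 10
ES_B = 10; EF_B = 10+6 = 16
ES_C = 10; EF_C = 10+3 = 13
ES_D = max(EF_A=10, EF_C=13) = 13; EF_D = 13+3 = 16
ES_E = 16; EF_E = 16+13 = 29
ES_F = max(EF_D=16, EF_E=29) = 29; EF_F = 29+11 = 40
Expected project duration μ = 40 days. Critical path: A → B → E → F.

Variance along critical path = 11.111 + 9.000 + 0.444 + 1.778 = 22.333; σ = √22.333 = 4.726 days.
Z = (35 − 40) / 4.726 = -1.058
P(T ≤ 35) = Φ(-1.058) ≈ 0.145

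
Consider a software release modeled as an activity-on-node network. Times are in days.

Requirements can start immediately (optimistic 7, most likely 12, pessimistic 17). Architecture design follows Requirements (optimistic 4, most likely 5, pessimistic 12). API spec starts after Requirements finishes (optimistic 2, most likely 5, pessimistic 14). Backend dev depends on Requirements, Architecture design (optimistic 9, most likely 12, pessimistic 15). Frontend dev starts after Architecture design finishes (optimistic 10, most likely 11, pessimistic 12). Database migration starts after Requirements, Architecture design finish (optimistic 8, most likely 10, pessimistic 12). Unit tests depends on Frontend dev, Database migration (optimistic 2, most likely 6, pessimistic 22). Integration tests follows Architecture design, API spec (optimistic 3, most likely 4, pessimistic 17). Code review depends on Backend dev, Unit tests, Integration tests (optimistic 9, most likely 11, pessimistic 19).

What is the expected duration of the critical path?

te_Requirements = (7 + 4·12 + 17)/6 = 72/6 = 12
te_Architecture design = (4 + 4·5 + 12)/6 = 36/6 = 6
te_API spec = (2 + 4·5 + 14)/6 = 36/6 = 6
te_Backend dev = (9 + 4·12 + 15)/6 = 72/6 = 12
te_Frontend dev = (10 + 4·11 + 12)/6 = 66/6 = 11
te_Database migration = (8 + 4·10 + 12)/6 = 60/6 = 10
te_Unit tests = (2 + 4·6 + 22)/6 = 48/6 = 8
te_Integration tests = (3 + 4·4 + 17)/6 = 36/6 = 6
te_Code review = (9 + 4·11 + 19)/6 = 72/6 = 12

Forward pass:
ES_Requirements = 0; EF_Requirements = 12
ES_Architecture design = 12; EF_Architecture design = 12+6 = 18
ES_API spec = 12; EF_API spec = 12+6 = 18
ES_Backend dev = max(EF_Requirements=12, EF_Architecture design=18) = 18; EF_Backend dev = 18+12 = 30
ES_Frontend dev = 18; EF_Frontend dev = 18+11 = 29
ES_Database migration = max(EF_Requirements=12, EF_Architecture design=18) = 18; EF_Database migration = 18+10 = 28
ES_Unit tests = max(EF_Frontend dev=29, EF_Database migration=28) = 29; EF_Unit tests = 29+8 = 37
ES_Integration tests = max(EF_Architecture design=18, EF_API spec=18) = 18; EF_Integration tests = 18+6 = 24
ES_Code review = max(EF_Backend dev=30, EF_Unit tests=37, EF_Integration tests=24) = 37; EF_Code review = 37+12 = 49
Expected project duration μ = 49 days. Critical path: Requirements → Architecture design → Frontend dev → Unit tests → Code review.

49 days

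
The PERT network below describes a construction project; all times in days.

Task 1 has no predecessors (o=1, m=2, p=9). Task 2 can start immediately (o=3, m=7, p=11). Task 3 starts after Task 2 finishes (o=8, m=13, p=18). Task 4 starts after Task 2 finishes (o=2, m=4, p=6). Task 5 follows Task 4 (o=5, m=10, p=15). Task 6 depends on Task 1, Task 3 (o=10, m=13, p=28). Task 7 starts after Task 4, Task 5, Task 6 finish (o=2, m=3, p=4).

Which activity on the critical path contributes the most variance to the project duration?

te_Task 1 = (1 + 4·2 + 9)/6 = 18/6 = 3; σ²_Task 1 = ((9−1)/6)² = 1.778
te_Task 2 = (3 + 4·7 + 11)/6 = 42/6 = 7; σ²_Task 2 = ((11−3)/6)² = 1.778
te_Task 3 = (8 + 4·13 + 18)/6 = 78/6 = 13; σ²_Task 3 = ((18−8)/6)² = 2.778
te_Task 4 = (2 + 4·4 + 6)/6 = 24/6 = 4; σ²_Task 4 = ((6−2)/6)² = 0.444
te_Task 5 = (5 + 4·10 + 15)/6 = 60/6 = 10; σ²_Task 5 = ((15−5)/6)² = 2.778
te_Task 6 = (10 + 4·13 + 28)/6 = 90/6 = 15; σ²_Task 6 = ((28−10)/6)² = 9.000
te_Task 7 = (2 + 4·3 + 4)/6 = 18/6 = 3; σ²_Task 7 = ((4−2)/6)² = 0.111

Forward pass:
ES_Task 1 = 0; EF_Task 1 = 3
ES_Task 2 = 0; EF_Task 2 = 7
ES_Task 3 = 7; EF_Task 3 = 7+13 = 20
ES_Task 4 = 7; EF_Task 4 = 7+4 = 11
ES_Task 5 = 11; EF_Task 5 = 11+10 = 21
ES_Task 6 = max(EF_Task 1=3, EF_Task 3=20) = 20; EF_Task 6 = 20+15 = 35
ES_Task 7 = max(EF_Task 4=11, EF_Task 5=21, EF_Task 6=35) = 35; EF_Task 7 = 35+3 = 38
Expected project duration μ = 38 days. Critical path: Task 2 → Task 3 → Task 6 → Task 7.

Variances on critical path: σ²_Task 2=1.778, σ²_Task 3=2.778, σ²_Task 6=9.000, σ²_Task 7=0.111.
Largest is σ²_Task 6 = 9.000.

Task 6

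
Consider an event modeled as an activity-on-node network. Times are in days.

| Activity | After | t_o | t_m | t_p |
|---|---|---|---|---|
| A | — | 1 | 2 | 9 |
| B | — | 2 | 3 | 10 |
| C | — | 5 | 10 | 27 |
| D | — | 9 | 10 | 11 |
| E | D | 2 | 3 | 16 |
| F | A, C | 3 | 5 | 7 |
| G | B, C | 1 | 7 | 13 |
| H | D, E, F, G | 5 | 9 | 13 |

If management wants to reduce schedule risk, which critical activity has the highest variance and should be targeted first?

te_A = (1 + 4·2 + 9)/6 = 18/6 = 3; σ²_A = ((9−1)/6)² = 1.778
te_B = (2 + 4·3 + 10)/6 = 24/6 = 4; σ²_B = ((10−2)/6)² = 1.778
te_C = (5 + 4·10 + 27)/6 = 72/6 = 12; σ²_C = ((27−5)/6)² = 13.444
te_D = (9 + 4·10 + 11)/6 = 60/6 = 10; σ²_D = ((11−9)/6)² = 0.111
te_E = (2 + 4·3 + 16)/6 = 30/6 = 5; σ²_E = ((16−2)/6)² = 5.444
te_F = (3 + 4·5 + 7)/6 = 30/6 = 5; σ²_F = ((7−3)/6)² = 0.444
te_G = (1 + 4·7 + 13)/6 = 42/6 = 7; σ²_G = ((13−1)/6)² = 4.000
te_H = (5 + 4·9 + 13)/6 = 54/6 = 9; σ²_H = ((13−5)/6)² = 1.778

Forward pass:
ES_A = 0; EF_A = 3
ES_B = 0; EF_B = 4
ES_C = 0; EF_C = 12
ES_D = 0; EF_D = 10
ES_E = 10; EF_E = 10+5 = 15
ES_F = max(EF_A=3, EF_C=12) = 12; EF_F = 12+5 = 17
ES_G = max(EF_B=4, EF_C=12) = 12; EF_G = 12+7 = 19
ES_H = max(EF_D=10, EF_E=15, EF_F=17, EF_G=19) = 19; EF_H = 19+9 = 28
Expected project duration μ = 28 days. Critical path: C → G → H.

Variances on critical path: σ²_C=13.444, σ²_G=4.000, σ²_H=1.778.
Largest is σ²_C = 13.444.

C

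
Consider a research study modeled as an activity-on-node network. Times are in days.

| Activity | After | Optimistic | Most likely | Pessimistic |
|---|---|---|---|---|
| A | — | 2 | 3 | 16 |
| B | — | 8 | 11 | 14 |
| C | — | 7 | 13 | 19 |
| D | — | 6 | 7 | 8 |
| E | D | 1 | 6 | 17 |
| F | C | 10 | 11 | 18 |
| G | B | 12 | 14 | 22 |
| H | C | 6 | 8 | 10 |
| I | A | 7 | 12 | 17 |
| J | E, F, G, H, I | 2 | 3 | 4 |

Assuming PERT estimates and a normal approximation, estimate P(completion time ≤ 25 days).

te_A = (2 + 4·3 + 16)/6 = 30/6 = 5; σ²_A = ((16−2)/6)² = 5.444
te_B = (8 + 4·11 + 14)/6 = 66/6 = 11; σ²_B = ((14−8)/6)² = 1.000
te_C = (7 + 4·13 + 19)/6 = 78/6 = 13; σ²_C = ((19−7)/6)² = 4.000
te_D = (6 + 4·7 + 8)/6 = 42/6 = 7; σ²_D = ((8−6)/6)² = 0.111
te_E = (1 + 4·6 + 17)/6 = 42/6 = 7; σ²_E = ((17−1)/6)² = 7.111
te_F = (10 + 4·11 + 18)/6 = 72/6 = 12; σ²_F = ((18−10)/6)² = 1.778
te_G = (12 + 4·14 + 22)/6 = 90/6 = 15; σ²_G = ((22−12)/6)² = 2.778
te_H = (6 + 4·8 + 10)/6 = 48/6 = 8; σ²_H = ((10−6)/6)² = 0.444
te_I = (7 + 4·12 + 17)/6 = 72/6 = 12; σ²_I = ((17−7)/6)² = 2.778
te_J = (2 + 4·3 + 4)/6 = 18/6 = 3; σ²_J = ((4−2)/6)² = 0.111

Forward pass:
ES_A = 0; EF_A = 5
ES_B = 0; EF_B = 11
ES_C = 0; EF_C = 13
ES_D = 0; EF_D = 7
ES_E = 7; EF_E = 7+7 = 14
ES_F = 13; EF_F = 13+12 = 25
ES_G = 11; EF_G = 11+15 = 26
ES_H = 13; EF_H = 13+8 = 21
ES_I = 5; EF_I = 5+12 = 17
ES_J = max(EF_E=14, EF_F=25, EF_G=26, EF_H=21, EF_I=17) = 26; EF_J = 26+3 = 29
Expected project duration μ = 29 days. Critical path: B → G → J.

Variance along critical path = 1.000 + 2.778 + 0.111 = 3.889; σ = √3.889 = 1.972 days.
Z = (25 − 29) / 1.972 = -2.028
P(T ≤ 25) = Φ(-2.028) ≈ 0.021

0.021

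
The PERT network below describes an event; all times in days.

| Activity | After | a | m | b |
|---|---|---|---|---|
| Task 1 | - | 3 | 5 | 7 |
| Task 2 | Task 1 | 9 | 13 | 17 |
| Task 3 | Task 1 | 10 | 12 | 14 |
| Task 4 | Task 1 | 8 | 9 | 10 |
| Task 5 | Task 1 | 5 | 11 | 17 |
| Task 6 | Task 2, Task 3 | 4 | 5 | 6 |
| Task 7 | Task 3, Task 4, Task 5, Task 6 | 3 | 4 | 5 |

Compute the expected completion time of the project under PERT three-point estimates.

27 days

te_Task 1 = (3 + 4·5 + 7)/6 = 30/6 = 5
te_Task 2 = (9 + 4·13 + 17)/6 = 78/6 = 13
te_Task 3 = (10 + 4·12 + 14)/6 = 72/6 = 12
te_Task 4 = (8 + 4·9 + 10)/6 = 54/6 = 9
te_Task 5 = (5 + 4·11 + 17)/6 = 66/6 = 11
te_Task 6 = (4 + 4·5 + 6)/6 = 30/6 = 5
te_Task 7 = (3 + 4·4 + 5)/6 = 24/6 = 4

Forward pass:
ES_Task 1 = 0; EF_Task 1 = 5
ES_Task 2 = 5; EF_Task 2 = 5+13 = 18
ES_Task 3 = 5; EF_Task 3 = 5+12 = 17
ES_Task 4 = 5; EF_Task 4 = 5+9 = 14
ES_Task 5 = 5; EF_Task 5 = 5+11 = 16
ES_Task 6 = max(EF_Task 2=18, EF_Task 3=17) = 18; EF_Task 6 = 18+5 = 23
ES_Task 7 = max(EF_Task 3=17, EF_Task 4=14, EF_Task 5=16, EF_Task 6=23) = 23; EF_Task 7 = 23+4 = 27
Expected project duration μ = 27 days. Critical path: Task 1 → Task 2 → Task 6 → Task 7.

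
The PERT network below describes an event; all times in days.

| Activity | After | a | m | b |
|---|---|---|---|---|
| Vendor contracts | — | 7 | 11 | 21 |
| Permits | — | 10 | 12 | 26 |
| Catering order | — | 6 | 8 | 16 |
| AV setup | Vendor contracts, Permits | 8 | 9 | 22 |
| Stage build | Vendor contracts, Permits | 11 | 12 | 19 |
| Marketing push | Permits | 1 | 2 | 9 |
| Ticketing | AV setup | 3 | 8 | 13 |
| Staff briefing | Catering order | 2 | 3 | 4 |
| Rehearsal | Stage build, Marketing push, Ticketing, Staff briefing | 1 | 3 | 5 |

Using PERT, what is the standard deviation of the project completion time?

te_Vendor contracts = (7 + 4·11 + 21)/6 = 72/6 = 12; σ²_Vendor contracts = ((21−7)/6)² = 5.444
te_Permits = (10 + 4·12 + 26)/6 = 84/6 = 14; σ²_Permits = ((26−10)/6)² = 7.111
te_Catering order = (6 + 4·8 + 16)/6 = 54/6 = 9; σ²_Catering order = ((16−6)/6)² = 2.778
te_AV setup = (8 + 4·9 + 22)/6 = 66/6 = 11; σ²_AV setup = ((22−8)/6)² = 5.444
te_Stage build = (11 + 4·12 + 19)/6 = 78/6 = 13; σ²_Stage build = ((19−11)/6)² = 1.778
te_Marketing push = (1 + 4·2 + 9)/6 = 18/6 = 3; σ²_Marketing push = ((9−1)/6)² = 1.778
te_Ticketing = (3 + 4·8 + 13)/6 = 48/6 = 8; σ²_Ticketing = ((13−3)/6)² = 2.778
te_Staff briefing = (2 + 4·3 + 4)/6 = 18/6 = 3; σ²_Staff briefing = ((4−2)/6)² = 0.111
te_Rehearsal = (1 + 4·3 + 5)/6 = 18/6 = 3; σ²_Rehearsal = ((5−1)/6)² = 0.444

Forward pass:
ES_Vendor contracts = 0; EF_Vendor contracts = 12
ES_Permits = 0; EF_Permits = 14
ES_Catering order = 0; EF_Catering order = 9
ES_AV setup = max(EF_Vendor contracts=12, EF_Permits=14) = 14; EF_AV setup = 14+11 = 25
ES_Stage build = max(EF_Vendor contracts=12, EF_Permits=14) = 14; EF_Stage build = 14+13 = 27
ES_Marketing push = 14; EF_Marketing push = 14+3 = 17
ES_Ticketing = 25; EF_Ticketing = 25+8 = 33
ES_Staff briefing = 9; EF_Staff briefing = 9+3 = 12
ES_Rehearsal = max(EF_Stage build=27, EF_Marketing push=17, EF_Ticketing=33, EF_Staff briefing=12) = 33; EF_Rehearsal = 33+3 = 36
Expected project duration μ = 36 days. Critical path: Permits → AV setup → Ticketing → Rehearsal.

Variance along critical path = 7.111 + 5.444 + 2.778 + 0.444 = 15.778
σ = √15.778 = 3.972 days

3.97 days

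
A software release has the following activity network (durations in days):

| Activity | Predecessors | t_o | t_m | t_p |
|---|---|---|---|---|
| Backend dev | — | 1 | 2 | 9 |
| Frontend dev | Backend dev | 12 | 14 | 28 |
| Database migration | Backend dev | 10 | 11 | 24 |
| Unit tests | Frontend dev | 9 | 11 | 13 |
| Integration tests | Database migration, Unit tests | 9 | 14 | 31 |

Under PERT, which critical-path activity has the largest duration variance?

Integration tests

te_Backend dev = (1 + 4·2 + 9)/6 = 18/6 = 3; σ²_Backend dev = ((9−1)/6)² = 1.778
te_Frontend dev = (12 + 4·14 + 28)/6 = 96/6 = 16; σ²_Frontend dev = ((28−12)/6)² = 7.111
te_Database migration = (10 + 4·11 + 24)/6 = 78/6 = 13; σ²_Database migration = ((24−10)/6)² = 5.444
te_Unit tests = (9 + 4·11 + 13)/6 = 66/6 = 11; σ²_Unit tests = ((13−9)/6)² = 0.444
te_Integration tests = (9 + 4·14 + 31)/6 = 96/6 = 16; σ²_Integration tests = ((31−9)/6)² = 13.444

Forward pass:
ES_Backend dev = 0; EF_Backend dev = 3
ES_Frontend dev = 3; EF_Frontend dev = 3+16 = 19
ES_Database migration = 3; EF_Database migration = 3+13 = 16
ES_Unit tests = 19; EF_Unit tests = 19+11 = 30
ES_Integration tests = max(EF_Database migration=16, EF_Unit tests=30) = 30; EF_Integration tests = 30+16 = 46
Expected project duration μ = 46 days. Critical path: Backend dev → Frontend dev → Unit tests → Integration tests.

Variances on critical path: σ²_Backend dev=1.778, σ²_Frontend dev=7.111, σ²_Unit tests=0.444, σ²_Integration tests=13.444.
Largest is σ²_Integration tests = 13.444.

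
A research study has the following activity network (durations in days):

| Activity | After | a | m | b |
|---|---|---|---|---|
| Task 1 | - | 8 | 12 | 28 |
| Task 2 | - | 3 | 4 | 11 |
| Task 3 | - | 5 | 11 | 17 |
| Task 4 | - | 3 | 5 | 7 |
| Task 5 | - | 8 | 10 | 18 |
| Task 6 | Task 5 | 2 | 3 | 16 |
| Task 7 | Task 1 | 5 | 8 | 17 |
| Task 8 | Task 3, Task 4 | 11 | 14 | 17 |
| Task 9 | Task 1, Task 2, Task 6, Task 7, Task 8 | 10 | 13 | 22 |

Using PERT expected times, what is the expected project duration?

te_Task 1 = (8 + 4·12 + 28)/6 = 84/6 = 14
te_Task 2 = (3 + 4·4 + 11)/6 = 30/6 = 5
te_Task 3 = (5 + 4·11 + 17)/6 = 66/6 = 11
te_Task 4 = (3 + 4·5 + 7)/6 = 30/6 = 5
te_Task 5 = (8 + 4·10 + 18)/6 = 66/6 = 11
te_Task 6 = (2 + 4·3 + 16)/6 = 30/6 = 5
te_Task 7 = (5 + 4·8 + 17)/6 = 54/6 = 9
te_Task 8 = (11 + 4·14 + 17)/6 = 84/6 = 14
te_Task 9 = (10 + 4·13 + 22)/6 = 84/6 = 14

Forward pass:
ES_Task 1 = 0; EF_Task 1 = 14
ES_Task 2 = 0; EF_Task 2 = 5
ES_Task 3 = 0; EF_Task 3 = 11
ES_Task 4 = 0; EF_Task 4 = 5
ES_Task 5 = 0; EF_Task 5 = 11
ES_Task 6 = 11; EF_Task 6 = 11+5 = 16
ES_Task 7 = 14; EF_Task 7 = 14+9 = 23
ES_Task 8 = max(EF_Task 3=11, EF_Task 4=5) = 11; EF_Task 8 = 11+14 = 25
ES_Task 9 = max(EF_Task 1=14, EF_Task 2=5, EF_Task 6=16, EF_Task 7=23, EF_Task 8=25) = 25; EF_Task 9 = 25+14 = 39
Expected project duration μ = 39 days. Critical path: Task 3 → Task 8 → Task 9.

39 days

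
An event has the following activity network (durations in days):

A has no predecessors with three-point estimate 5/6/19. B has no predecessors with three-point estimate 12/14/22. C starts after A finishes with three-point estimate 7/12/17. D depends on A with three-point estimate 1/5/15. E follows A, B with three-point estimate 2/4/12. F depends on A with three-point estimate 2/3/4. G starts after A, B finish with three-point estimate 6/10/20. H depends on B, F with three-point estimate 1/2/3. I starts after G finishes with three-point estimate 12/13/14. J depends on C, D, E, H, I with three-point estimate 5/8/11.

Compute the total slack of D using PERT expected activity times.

25 days

te_A = (5 + 4·6 + 19)/6 = 48/6 = 8
te_B = (12 + 4·14 + 22)/6 = 90/6 = 15
te_C = (7 + 4·12 + 17)/6 = 72/6 = 12
te_D = (1 + 4·5 + 15)/6 = 36/6 = 6
te_E = (2 + 4·4 + 12)/6 = 30/6 = 5
te_F = (2 + 4·3 + 4)/6 = 18/6 = 3
te_G = (6 + 4·10 + 20)/6 = 66/6 = 11
te_H = (1 + 4·2 + 3)/6 = 12/6 = 2
te_I = (12 + 4·13 + 14)/6 = 78/6 = 13
te_J = (5 + 4·8 + 11)/6 = 48/6 = 8

Forward pass:
ES_A = 0; EF_A = 8
ES_B = 0; EF_B = 15
ES_C = 8; EF_C = 8+12 = 20
ES_D = 8; EF_D = 8+6 = 14
ES_E = max(EF_A=8, EF_B=15) = 15; EF_E = 15+5 = 20
ES_F = 8; EF_F = 8+3 = 11
ES_G = max(EF_A=8, EF_B=15) = 15; EF_G = 15+11 = 26
ES_H = max(EF_B=15, EF_F=11) = 15; EF_H = 15+2 = 17
ES_I = 26; EF_I = 26+13 = 39
ES_J = max(EF_C=20, EF_D=14, EF_E=20, EF_H=17, EF_I=39) = 39; EF_J = 39+8 = 47
Expected project duration μ = 47 days. Critical path: B → G → I → J.

Backward pass:
LF_J = 47; LS_J = 47−8 = 39
LF_I = LS_J = 39; LS_I = 39−13 = 26
LF_H = LS_J = 39; LS_H = 39−2 = 37
LF_G = LS_I = 26; LS_G = 26−11 = 15
LF_F = LS_H = 37; LS_F = 37−3 = 34
LF_E = LS_J = 39; LS_E = 39−5 = 34
LF_D = LS_J = 39; LS_D = 39−6 = 33
LF_C = LS_J = 39; LS_C = 39−12 = 27
LF_B = min(LS_E=34, LS_G=15, LS_H=37) = 15; LS_B = 15−15 = 0
LF_A = min(LS_C=27, LS_D=33, LS_E=34, LS_F=34, LS_G=15) = 15; LS_A = 15−8 = 7
Slack_D = LS_D − ES_D = 33 − 8 = 25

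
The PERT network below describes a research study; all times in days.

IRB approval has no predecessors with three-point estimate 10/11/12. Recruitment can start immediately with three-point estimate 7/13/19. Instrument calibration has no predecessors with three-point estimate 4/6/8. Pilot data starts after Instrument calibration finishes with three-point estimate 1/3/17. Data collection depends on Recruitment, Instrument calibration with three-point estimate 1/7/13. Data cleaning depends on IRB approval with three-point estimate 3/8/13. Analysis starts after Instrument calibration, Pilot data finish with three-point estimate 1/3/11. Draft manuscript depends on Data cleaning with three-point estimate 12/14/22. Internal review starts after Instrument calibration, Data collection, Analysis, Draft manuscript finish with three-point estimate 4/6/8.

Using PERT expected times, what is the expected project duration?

te_IRB approval = (10 + 4·11 + 12)/6 = 66/6 = 11
te_Recruitment = (7 + 4·13 + 19)/6 = 78/6 = 13
te_Instrument calibration = (4 + 4·6 + 8)/6 = 36/6 = 6
te_Pilot data = (1 + 4·3 + 17)/6 = 30/6 = 5
te_Data collection = (1 + 4·7 + 13)/6 = 42/6 = 7
te_Data cleaning = (3 + 4·8 + 13)/6 = 48/6 = 8
te_Analysis = (1 + 4·3 + 11)/6 = 24/6 = 4
te_Draft manuscript = (12 + 4·14 + 22)/6 = 90/6 = 15
te_Internal review = (4 + 4·6 + 8)/6 = 36/6 = 6

Forward pass:
ES_IRB approval = 0; EF_IRB approval = 11
ES_Recruitment = 0; EF_Recruitment = 13
ES_Instrument calibration = 0; EF_Instrument calibration = 6
ES_Pilot data = 6; EF_Pilot data = 6+5 = 11
ES_Data collection = max(EF_Recruitment=13, EF_Instrument calibration=6) = 13; EF_Data collection = 13+7 = 20
ES_Data cleaning = 11; EF_Data cleaning = 11+8 = 19
ES_Analysis = max(EF_Instrument calibration=6, EF_Pilot data=11) = 11; EF_Analysis = 11+4 = 15
ES_Draft manuscript = 19; EF_Draft manuscript = 19+15 = 34
ES_Internal review = max(EF_Instrument calibration=6, EF_Data collection=20, EF_Analysis=15, EF_Draft manuscript=34) = 34; EF_Internal review = 34+6 = 40
Expected project duration μ = 40 days. Critical path: IRB approval → Data cleaning → Draft manuscript → Internal review.

40 days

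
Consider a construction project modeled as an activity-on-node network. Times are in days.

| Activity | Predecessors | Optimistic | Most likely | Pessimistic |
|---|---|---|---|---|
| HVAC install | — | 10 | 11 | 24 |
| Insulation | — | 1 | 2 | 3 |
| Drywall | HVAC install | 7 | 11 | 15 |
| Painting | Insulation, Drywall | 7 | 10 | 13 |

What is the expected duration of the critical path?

34 days

te_HVAC install = (10 + 4·11 + 24)/6 = 78/6 = 13
te_Insulation = (1 + 4·2 + 3)/6 = 12/6 = 2
te_Drywall = (7 + 4·11 + 15)/6 = 66/6 = 11
te_Painting = (7 + 4·10 + 13)/6 = 60/6 = 10

Forward pass:
ES_HVAC install = 0; EF_HVAC install = 13
ES_Insulation = 0; EF_Insulation = 2
ES_Drywall = 13; EF_Drywall = 13+11 = 24
ES_Painting = max(EF_Insulation=2, EF_Drywall=24) = 24; EF_Painting = 24+10 = 34
Expected project duration μ = 34 days. Critical path: HVAC install → Drywall → Painting.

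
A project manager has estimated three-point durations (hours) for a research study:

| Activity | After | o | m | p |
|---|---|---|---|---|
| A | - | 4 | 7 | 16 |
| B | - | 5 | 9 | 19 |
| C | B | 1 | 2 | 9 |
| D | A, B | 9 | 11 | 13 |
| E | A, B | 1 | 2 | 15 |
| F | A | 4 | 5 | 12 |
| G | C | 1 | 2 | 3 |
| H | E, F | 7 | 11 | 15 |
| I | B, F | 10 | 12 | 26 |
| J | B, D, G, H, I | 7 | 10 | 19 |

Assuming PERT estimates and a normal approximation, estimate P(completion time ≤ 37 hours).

te_A = (4 + 4·7 + 16)/6 = 48/6 = 8; σ²_A = ((16−4)/6)² = 4.000
te_B = (5 + 4·9 + 19)/6 = 60/6 = 10; σ²_B = ((19−5)/6)² = 5.444
te_C = (1 + 4·2 + 9)/6 = 18/6 = 3; σ²_C = ((9−1)/6)² = 1.778
te_D = (9 + 4·11 + 13)/6 = 66/6 = 11; σ²_D = ((13−9)/6)² = 0.444
te_E = (1 + 4·2 + 15)/6 = 24/6 = 4; σ²_E = ((15−1)/6)² = 5.444
te_F = (4 + 4·5 + 12)/6 = 36/6 = 6; σ²_F = ((12−4)/6)² = 1.778
te_G = (1 + 4·2 + 3)/6 = 12/6 = 2; σ²_G = ((3−1)/6)² = 0.111
te_H = (7 + 4·11 + 15)/6 = 66/6 = 11; σ²_H = ((15−7)/6)² = 1.778
te_I = (10 + 4·12 + 26)/6 = 84/6 = 14; σ²_I = ((26−10)/6)² = 7.111
te_J = (7 + 4·10 + 19)/6 = 66/6 = 11; σ²_J = ((19−7)/6)² = 4.000

Forward pass:
ES_A = 0; EF_A = 8
ES_B = 0; EF_B = 10
ES_C = 10; EF_C = 10+3 = 13
ES_D = max(EF_A=8, EF_B=10) = 10; EF_D = 10+11 = 21
ES_E = max(EF_A=8, EF_B=10) = 10; EF_E = 10+4 = 14
ES_F = 8; EF_F = 8+6 = 14
ES_G = 13; EF_G = 13+2 = 15
ES_H = max(EF_E=14, EF_F=14) = 14; EF_H = 14+11 = 25
ES_I = max(EF_B=10, EF_F=14) = 14; EF_I = 14+14 = 28
ES_J = max(EF_B=10, EF_D=21, EF_G=15, EF_H=25, EF_I=28) = 28; EF_J = 28+11 = 39
Expected project duration μ = 39 hours. Critical path: A → F → I → J.

Variance along critical path = 4.000 + 1.778 + 7.111 + 4.000 = 16.889; σ = √16.889 = 4.110 hours.
Z = (37 − 39) / 4.110 = -0.487
P(T ≤ 37) = Φ(-0.487) ≈ 0.313

0.313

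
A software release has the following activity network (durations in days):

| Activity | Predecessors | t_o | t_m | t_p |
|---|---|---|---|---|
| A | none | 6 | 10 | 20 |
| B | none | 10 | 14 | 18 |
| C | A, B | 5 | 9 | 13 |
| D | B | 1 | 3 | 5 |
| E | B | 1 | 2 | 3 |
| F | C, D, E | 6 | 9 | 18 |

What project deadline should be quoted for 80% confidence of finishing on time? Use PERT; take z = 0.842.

35.3 days

te_A = (6 + 4·10 + 20)/6 = 66/6 = 11; σ²_A = ((20−6)/6)² = 5.444
te_B = (10 + 4·14 + 18)/6 = 84/6 = 14; σ²_B = ((18−10)/6)² = 1.778
te_C = (5 + 4·9 + 13)/6 = 54/6 = 9; σ²_C = ((13−5)/6)² = 1.778
te_D = (1 + 4·3 + 5)/6 = 18/6 = 3; σ²_D = ((5−1)/6)² = 0.444
te_E = (1 + 4·2 + 3)/6 = 12/6 = 2; σ²_E = ((3−1)/6)² = 0.111
te_F = (6 + 4·9 + 18)/6 = 60/6 = 10; σ²_F = ((18−6)/6)² = 4.000

Forward pass:
ES_A = 0; EF_A = 11
ES_B = 0; EF_B = 14
ES_C = max(EF_A=11, EF_B=14) = 14; EF_C = 14+9 = 23
ES_D = 14; EF_D = 14+3 = 17
ES_E = 14; EF_E = 14+2 = 16
ES_F = max(EF_C=23, EF_D=17, EF_E=16) = 23; EF_F = 23+10 = 33
Expected project duration μ = 33 days. Critical path: B → C → F.

Variance along critical path = 1.778 + 1.778 + 4.000 = 7.556; σ = 2.749 days.
D = μ + z·σ = 33 + 0.842·2.749 = 35.3 days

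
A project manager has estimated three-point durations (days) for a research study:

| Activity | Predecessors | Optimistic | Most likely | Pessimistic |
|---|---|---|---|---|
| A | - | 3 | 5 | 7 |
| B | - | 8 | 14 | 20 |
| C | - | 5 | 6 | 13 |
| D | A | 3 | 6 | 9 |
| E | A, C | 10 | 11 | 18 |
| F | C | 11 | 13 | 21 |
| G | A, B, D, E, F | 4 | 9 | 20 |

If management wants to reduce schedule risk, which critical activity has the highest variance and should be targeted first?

te_A = (3 + 4·5 + 7)/6 = 30/6 = 5; σ²_A = ((7−3)/6)² = 0.444
te_B = (8 + 4·14 + 20)/6 = 84/6 = 14; σ²_B = ((20−8)/6)² = 4.000
te_C = (5 + 4·6 + 13)/6 = 42/6 = 7; σ²_C = ((13−5)/6)² = 1.778
te_D = (3 + 4·6 + 9)/6 = 36/6 = 6; σ²_D = ((9−3)/6)² = 1.000
te_E = (10 + 4·11 + 18)/6 = 72/6 = 12; σ²_E = ((18−10)/6)² = 1.778
te_F = (11 + 4·13 + 21)/6 = 84/6 = 14; σ²_F = ((21−11)/6)² = 2.778
te_G = (4 + 4·9 + 20)/6 = 60/6 = 10; σ²_G = ((20−4)/6)² = 7.111

Forward pass:
ES_A = 0; EF_A = 5
ES_B = 0; EF_B = 14
ES_C = 0; EF_C = 7
ES_D = 5; EF_D = 5+6 = 11
ES_E = max(EF_A=5, EF_C=7) = 7; EF_E = 7+12 = 19
ES_F = 7; EF_F = 7+14 = 21
ES_G = max(EF_A=5, EF_B=14, EF_D=11, EF_E=19, EF_F=21) = 21; EF_G = 21+10 = 31
Expected project duration μ = 31 days. Critical path: C → F → G.

Variances on critical path: σ²_C=1.778, σ²_F=2.778, σ²_G=7.111.
Largest is σ²_G = 7.111.

G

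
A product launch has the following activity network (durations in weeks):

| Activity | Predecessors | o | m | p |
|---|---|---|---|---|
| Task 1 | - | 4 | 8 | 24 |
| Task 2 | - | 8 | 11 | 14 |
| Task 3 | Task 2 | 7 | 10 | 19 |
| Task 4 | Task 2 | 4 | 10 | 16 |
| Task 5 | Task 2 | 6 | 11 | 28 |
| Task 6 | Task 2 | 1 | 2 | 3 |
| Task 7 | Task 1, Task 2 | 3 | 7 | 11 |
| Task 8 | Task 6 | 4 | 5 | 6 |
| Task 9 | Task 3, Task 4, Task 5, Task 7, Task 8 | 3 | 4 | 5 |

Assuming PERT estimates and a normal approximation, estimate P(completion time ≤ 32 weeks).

0.853

te_Task 1 = (4 + 4·8 + 24)/6 = 60/6 = 10; σ²_Task 1 = ((24−4)/6)² = 11.111
te_Task 2 = (8 + 4·11 + 14)/6 = 66/6 = 11; σ²_Task 2 = ((14−8)/6)² = 1.000
te_Task 3 = (7 + 4·10 + 19)/6 = 66/6 = 11; σ²_Task 3 = ((19−7)/6)² = 4.000
te_Task 4 = (4 + 4·10 + 16)/6 = 60/6 = 10; σ²_Task 4 = ((16−4)/6)² = 4.000
te_Task 5 = (6 + 4·11 + 28)/6 = 78/6 = 13; σ²_Task 5 = ((28−6)/6)² = 13.444
te_Task 6 = (1 + 4·2 + 3)/6 = 12/6 = 2; σ²_Task 6 = ((3−1)/6)² = 0.111
te_Task 7 = (3 + 4·7 + 11)/6 = 42/6 = 7; σ²_Task 7 = ((11−3)/6)² = 1.778
te_Task 8 = (4 + 4·5 + 6)/6 = 30/6 = 5; σ²_Task 8 = ((6−4)/6)² = 0.111
te_Task 9 = (3 + 4·4 + 5)/6 = 24/6 = 4; σ²_Task 9 = ((5−3)/6)² = 0.111

Forward pass:
ES_Task 1 = 0; EF_Task 1 = 10
ES_Task 2 = 0; EF_Task 2 = 11
ES_Task 3 = 11; EF_Task 3 = 11+11 = 22
ES_Task 4 = 11; EF_Task 4 = 11+10 = 21
ES_Task 5 = 11; EF_Task 5 = 11+13 = 24
ES_Task 6 = 11; EF_Task 6 = 11+2 = 13
ES_Task 7 = max(EF_Task 1=10, EF_Task 2=11) = 11; EF_Task 7 = 11+7 = 18
ES_Task 8 = 13; EF_Task 8 = 13+5 = 18
ES_Task 9 = max(EF_Task 3=22, EF_Task 4=21, EF_Task 5=24, EF_Task 7=18, EF_Task 8=18) = 24; EF_Task 9 = 24+4 = 28
Expected project duration μ = 28 weeks. Critical path: Task 2 → Task 5 → Task 9.

Variance along critical path = 1.000 + 13.444 + 0.111 = 14.556; σ = √14.556 = 3.815 weeks.
Z = (32 − 28) / 3.815 = 1.048
P(T ≤ 32) = Φ(1.048) ≈ 0.853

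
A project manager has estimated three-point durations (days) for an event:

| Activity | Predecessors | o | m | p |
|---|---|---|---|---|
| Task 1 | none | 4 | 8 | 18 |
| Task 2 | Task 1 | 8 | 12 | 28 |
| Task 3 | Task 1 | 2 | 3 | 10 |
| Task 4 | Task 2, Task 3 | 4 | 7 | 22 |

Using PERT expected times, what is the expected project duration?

32 days

te_Task 1 = (4 + 4·8 + 18)/6 = 54/6 = 9
te_Task 2 = (8 + 4·12 + 28)/6 = 84/6 = 14
te_Task 3 = (2 + 4·3 + 10)/6 = 24/6 = 4
te_Task 4 = (4 + 4·7 + 22)/6 = 54/6 = 9

Forward pass:
ES_Task 1 = 0; EF_Task 1 = 9
ES_Task 2 = 9; EF_Task 2 = 9+14 = 23
ES_Task 3 = 9; EF_Task 3 = 9+4 = 13
ES_Task 4 = max(EF_Task 2=23, EF_Task 3=13) = 23; EF_Task 4 = 23+9 = 32
Expected project duration μ = 32 days. Critical path: Task 1 → Task 2 → Task 4.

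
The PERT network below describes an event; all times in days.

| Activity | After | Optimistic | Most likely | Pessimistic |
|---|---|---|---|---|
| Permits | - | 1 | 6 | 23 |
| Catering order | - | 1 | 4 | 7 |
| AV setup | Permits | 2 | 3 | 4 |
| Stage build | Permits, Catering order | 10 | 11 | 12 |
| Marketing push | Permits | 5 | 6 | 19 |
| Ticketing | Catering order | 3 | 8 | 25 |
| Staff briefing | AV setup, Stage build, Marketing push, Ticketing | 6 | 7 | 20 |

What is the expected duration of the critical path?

te_Permits = (1 + 4·6 + 23)/6 = 48/6 = 8
te_Catering order = (1 + 4·4 + 7)/6 = 24/6 = 4
te_AV setup = (2 + 4·3 + 4)/6 = 18/6 = 3
te_Stage build = (10 + 4·11 + 12)/6 = 66/6 = 11
te_Marketing push = (5 + 4·6 + 19)/6 = 48/6 = 8
te_Ticketing = (3 + 4·8 + 25)/6 = 60/6 = 10
te_Staff briefing = (6 + 4·7 + 20)/6 = 54/6 = 9

Forward pass:
ES_Permits = 0; EF_Permits = 8
ES_Catering order = 0; EF_Catering order = 4
ES_AV setup = 8; EF_AV setup = 8+3 = 11
ES_Stage build = max(EF_Permits=8, EF_Catering order=4) = 8; EF_Stage build = 8+11 = 19
ES_Marketing push = 8; EF_Marketing push = 8+8 = 16
ES_Ticketing = 4; EF_Ticketing = 4+10 = 14
ES_Staff briefing = max(EF_AV setup=11, EF_Stage build=19, EF_Marketing push=16, EF_Ticketing=14) = 19; EF_Staff briefing = 19+9 = 28
Expected project duration μ = 28 days. Critical path: Permits → Stage build → Staff briefing.

28 days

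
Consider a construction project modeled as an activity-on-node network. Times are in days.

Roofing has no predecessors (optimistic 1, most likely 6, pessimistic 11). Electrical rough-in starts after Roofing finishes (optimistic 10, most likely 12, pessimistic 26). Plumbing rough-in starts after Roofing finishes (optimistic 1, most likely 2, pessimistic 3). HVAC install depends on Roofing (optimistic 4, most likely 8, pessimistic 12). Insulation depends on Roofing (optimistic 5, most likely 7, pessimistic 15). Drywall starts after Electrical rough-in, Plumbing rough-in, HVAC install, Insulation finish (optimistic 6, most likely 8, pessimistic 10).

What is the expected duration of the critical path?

te_Roofing = (1 + 4·6 + 11)/6 = 36/6 = 6
te_Electrical rough-in = (10 + 4·12 + 26)/6 = 84/6 = 14
te_Plumbing rough-in = (1 + 4·2 + 3)/6 = 12/6 = 2
te_HVAC install = (4 + 4·8 + 12)/6 = 48/6 = 8
te_Insulation = (5 + 4·7 + 15)/6 = 48/6 = 8
te_Drywall = (6 + 4·8 + 10)/6 = 48/6 = 8

Forward pass:
ES_Roofing = 0; EF_Roofing = 6
ES_Electrical rough-in = 6; EF_Electrical rough-in = 6+14 = 20
ES_Plumbing rough-in = 6; EF_Plumbing rough-in = 6+2 = 8
ES_HVAC install = 6; EF_HVAC install = 6+8 = 14
ES_Insulation = 6; EF_Insulation = 6+8 = 14
ES_Drywall = max(EF_Electrical rough-in=20, EF_Plumbing rough-in=8, EF_HVAC install=14, EF_Insulation=14) = 20; EF_Drywall = 20+8 = 28
Expected project duration μ = 28 days. Critical path: Roofing → Electrical rough-in → Drywall.

28 days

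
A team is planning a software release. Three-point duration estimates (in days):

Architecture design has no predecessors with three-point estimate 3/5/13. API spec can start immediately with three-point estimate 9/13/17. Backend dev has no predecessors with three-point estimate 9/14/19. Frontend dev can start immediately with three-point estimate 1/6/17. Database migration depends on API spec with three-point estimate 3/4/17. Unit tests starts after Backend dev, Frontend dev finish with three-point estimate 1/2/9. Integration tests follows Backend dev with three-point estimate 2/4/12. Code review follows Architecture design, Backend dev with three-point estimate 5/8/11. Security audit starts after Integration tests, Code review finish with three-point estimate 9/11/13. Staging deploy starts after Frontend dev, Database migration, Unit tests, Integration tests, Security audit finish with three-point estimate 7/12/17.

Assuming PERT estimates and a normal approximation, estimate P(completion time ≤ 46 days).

te_Architecture design = (3 + 4·5 + 13)/6 = 36/6 = 6; σ²_Architecture design = ((13−3)/6)² = 2.778
te_API spec = (9 + 4·13 + 17)/6 = 78/6 = 13; σ²_API spec = ((17−9)/6)² = 1.778
te_Backend dev = (9 + 4·14 + 19)/6 = 84/6 = 14; σ²_Backend dev = ((19−9)/6)² = 2.778
te_Frontend dev = (1 + 4·6 + 17)/6 = 42/6 = 7; σ²_Frontend dev = ((17−1)/6)² = 7.111
te_Database migration = (3 + 4·4 + 17)/6 = 36/6 = 6; σ²_Database migration = ((17−3)/6)² = 5.444
te_Unit tests = (1 + 4·2 + 9)/6 = 18/6 = 3; σ²_Unit tests = ((9−1)/6)² = 1.778
te_Integration tests = (2 + 4·4 + 12)/6 = 30/6 = 5; σ²_Integration tests = ((12−2)/6)² = 2.778
te_Code review = (5 + 4·8 + 11)/6 = 48/6 = 8; σ²_Code review = ((11−5)/6)² = 1.000
te_Security audit = (9 + 4·11 + 13)/6 = 66/6 = 11; σ²_Security audit = ((13−9)/6)² = 0.444
te_Staging deploy = (7 + 4·12 + 17)/6 = 72/6 = 12; σ²_Staging deploy = ((17−7)/6)² = 2.778

Forward pass:
ES_Architecture design = 0; EF_Architecture design = 6
ES_API spec = 0; EF_API spec = 13
ES_Backend dev = 0; EF_Backend dev = 14
ES_Frontend dev = 0; EF_Frontend dev = 7
ES_Database migration = 13; EF_Database migration = 13+6 = 19
ES_Unit tests = max(EF_Backend dev=14, EF_Frontend dev=7) = 14; EF_Unit tests = 14+3 = 17
ES_Integration tests = 14; EF_Integration tests = 14+5 = 19
ES_Code review = max(EF_Architecture design=6, EF_Backend dev=14) = 14; EF_Code review = 14+8 = 22
ES_Security audit = max(EF_Integration tests=19, EF_Code review=22) = 22; EF_Security audit = 22+11 = 33
ES_Staging deploy = max(EF_Frontend dev=7, EF_Database migration=19, EF_Unit tests=17, EF_Integration tests=19, EF_Security audit=33) = 33; EF_Staging deploy = 33+12 = 45
Expected project duration μ = 45 days. Critical path: Backend dev → Code review → Security audit → Staging deploy.

Variance along critical path = 2.778 + 1.000 + 0.444 + 2.778 = 7.000; σ = √7.000 = 2.646 days.
Z = (46 − 45) / 2.646 = 0.378
P(T ≤ 46) = Φ(0.378) ≈ 0.647

0.647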